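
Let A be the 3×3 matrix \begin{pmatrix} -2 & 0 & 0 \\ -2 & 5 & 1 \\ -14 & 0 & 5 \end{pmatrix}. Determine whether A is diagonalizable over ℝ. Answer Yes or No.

No

Characteristic polynomial: p(r) = r^3 - 8r^2 + 5r + 50 = (r - 5)^2(r + 2).
r = 5 has algebraic multiplicity 2; rank(A − 5I) = 2, so geometric multiplicity = 1.
Geometric multiplicity < algebraic multiplicity, so A is not diagonalizable.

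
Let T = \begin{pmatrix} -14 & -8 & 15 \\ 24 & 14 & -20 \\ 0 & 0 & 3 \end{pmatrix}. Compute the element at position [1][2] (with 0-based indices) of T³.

Characteristic polynomial: s^3 - 3s^2 - 4s + 12 = (s - 3)(s - 2)(s + 2), so the eigenvalues are -2, 2, 3.
s=2: eigenvector (1, -2, 0).
s=-2: eigenvector (2, -3, 0).
s=3: eigenvector (-1, 4, 1).
P = [[1, 2, -1], [-2, -3, 4], [0, 0, 1]], D = diag(2, -2, 3), P⁻¹ = [[-3, -2, 5], [2, 1, -2], [0, 0, 1]].
T³ = P·diag(8, -8, 27)·P⁻¹ = [[-56, -32, 45], [96, 56, -20], [0, 0, 27]].
The requested entry is -20.

-20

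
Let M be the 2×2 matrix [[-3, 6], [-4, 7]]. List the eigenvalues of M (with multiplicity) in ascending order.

Characteristic polynomial: p(s) = s^2 - 4s + 3 = (s - 3)(s - 1).
Roots (with multiplicity): 1, 3.

1, 3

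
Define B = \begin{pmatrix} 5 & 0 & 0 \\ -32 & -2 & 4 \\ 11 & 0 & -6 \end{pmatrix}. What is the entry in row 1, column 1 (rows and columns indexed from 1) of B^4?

625

Characteristic polynomial: λ^3 + 3λ^2 - 28λ - 60 = (λ - 5)(λ + 2)(λ + 6), so the eigenvalues are -6, -2, 5.
λ=5: eigenvector (1, -4, 1).
λ=-2: eigenvector (0, 1, 0).
λ=-6: eigenvector (0, -1, 1).
P = [[1, 0, 0], [-4, 1, -1], [1, 0, 1]], D = diag(5, -2, -6), P⁻¹ = [[1, 0, 0], [3, 1, 1], [-1, 0, 1]].
B⁴ = P·diag(625, 16, 1296)·P⁻¹ = [[625, 0, 0], [-1156, 16, -1280], [-671, 0, 1296]].
The requested entry is 625.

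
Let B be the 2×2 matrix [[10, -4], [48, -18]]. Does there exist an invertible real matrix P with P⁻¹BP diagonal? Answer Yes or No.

Characteristic polynomial: p(r) = r^2 + 8r + 12 = (r + 2)(r + 6).
All 2 eigenvalues are distinct, so B is diagonalizable.

Yes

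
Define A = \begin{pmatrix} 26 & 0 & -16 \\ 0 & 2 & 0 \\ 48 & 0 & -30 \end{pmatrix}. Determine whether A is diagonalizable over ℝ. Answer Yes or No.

Yes

Characteristic polynomial: p(λ) = λ^3 + 2λ^2 - 20λ + 24 = (λ - 2)^2(λ + 6).
λ = 2 has algebraic multiplicity 2; rank(A − 2I) = 1, so geometric multiplicity = 2.
Every eigenvalue has geometric = algebraic multiplicity, so A is diagonalizable.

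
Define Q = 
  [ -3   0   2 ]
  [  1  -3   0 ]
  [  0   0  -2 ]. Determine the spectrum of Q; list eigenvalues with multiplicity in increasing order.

Characteristic polynomial: p(r) = r^3 + 8r^2 + 21r + 18 = (r + 2)(r + 3)^2.
Roots (with multiplicity): -3, -3, -2.

-3, -3, -2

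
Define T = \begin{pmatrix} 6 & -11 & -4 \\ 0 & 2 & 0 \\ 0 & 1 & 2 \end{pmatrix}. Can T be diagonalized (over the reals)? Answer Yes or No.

No

Characteristic polynomial: p(μ) = μ^3 - 10μ^2 + 28μ - 24 = (μ - 6)(μ - 2)^2.
μ = 2 has algebraic multiplicity 2; rank(T − 2I) = 2, so geometric multiplicity = 1.
Geometric multiplicity < algebraic multiplicity, so T is not diagonalizable.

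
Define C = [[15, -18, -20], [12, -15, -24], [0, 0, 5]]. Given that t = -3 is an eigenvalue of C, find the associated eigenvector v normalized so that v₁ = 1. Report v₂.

C + 3I = [[18, -18, -20], [12, -12, -24], [0, 0, 8]].
Solving (C + 3I)v = 0 gives the eigenspace spanned by (1, 1, 0).
With v₁ = 1, v = (1, 1, 0), so v₂ = 1.

1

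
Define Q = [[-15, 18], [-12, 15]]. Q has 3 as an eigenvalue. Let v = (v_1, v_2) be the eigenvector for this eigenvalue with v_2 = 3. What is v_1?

3

Q − 3I = [[-18, 18], [-12, 12]].
Solving (Q − 3I)v = 0 gives the eigenspace spanned by (3, 3).
With v_2 = 3, v = (3, 3), so v_1 = 3.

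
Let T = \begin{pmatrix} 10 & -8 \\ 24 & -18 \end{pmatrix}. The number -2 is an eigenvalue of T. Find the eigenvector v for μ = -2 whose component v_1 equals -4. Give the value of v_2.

-6

T + 2I = [[12, -8], [24, -16]].
Solving (T + 2I)v = 0 gives the eigenspace spanned by (-4, -6).
With v_1 = -4, v = (-4, -6), so v_2 = -6.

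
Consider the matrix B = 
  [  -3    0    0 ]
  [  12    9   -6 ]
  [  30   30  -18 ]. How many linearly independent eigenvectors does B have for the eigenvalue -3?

B + 3I = [[0, 0, 0], [12, 12, -6], [30, 30, -15]].
This matrix has rank 1, so its null space has dimension 3 − 1 = 2.

2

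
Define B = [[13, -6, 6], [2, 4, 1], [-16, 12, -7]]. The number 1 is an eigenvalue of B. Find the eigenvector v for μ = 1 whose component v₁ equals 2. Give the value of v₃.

B − 1I = [[12, -6, 6], [2, 3, 1], [-16, 12, -8]].
Solving (B − 1I)v = 0 gives the eigenspace spanned by (2, 0, -4).
With v₁ = 2, v = (2, 0, -4), so v₃ = -4.

-4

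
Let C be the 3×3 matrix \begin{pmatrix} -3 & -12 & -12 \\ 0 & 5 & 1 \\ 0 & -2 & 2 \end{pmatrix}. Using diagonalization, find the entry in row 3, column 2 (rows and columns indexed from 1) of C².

Characteristic polynomial: t^3 - 4t^2 - 9t + 36 = (t - 4)(t - 3)(t + 3), so the eigenvalues are -3, 3, 4.
t=-3: eigenvector (1, 0, 0).
t=4: eigenvector (0, -1, 1).
t=3: eigenvector (-2, -1, 2).
P = [[1, 0, -2], [0, -1, -1], [0, 1, 2]], D = diag(-3, 4, 3), P⁻¹ = [[1, 2, 2], [0, -2, -1], [0, 1, 1]].
C² = P·diag(9, 16, 9)·P⁻¹ = [[9, 0, 0], [0, 23, 7], [0, -14, 2]].
The requested entry is -14.

-14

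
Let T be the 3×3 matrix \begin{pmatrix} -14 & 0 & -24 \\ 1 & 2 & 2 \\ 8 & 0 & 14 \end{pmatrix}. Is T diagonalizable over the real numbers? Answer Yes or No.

Characteristic polynomial: p(μ) = μ^3 - 2μ^2 - 4μ + 8 = (μ - 2)^2(μ + 2).
μ = 2 has algebraic multiplicity 2; rank(T − 2I) = 2, so geometric multiplicity = 1.
Geometric multiplicity < algebraic multiplicity, so T is not diagonalizable.

No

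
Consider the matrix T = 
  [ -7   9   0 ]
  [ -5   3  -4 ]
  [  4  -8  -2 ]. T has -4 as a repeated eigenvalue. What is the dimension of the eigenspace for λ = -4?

T + 4I = [[-3, 9, 0], [-5, 7, -4], [4, -8, 2]].
This matrix has rank 2, so its null space has dimension 3 − 2 = 1.

1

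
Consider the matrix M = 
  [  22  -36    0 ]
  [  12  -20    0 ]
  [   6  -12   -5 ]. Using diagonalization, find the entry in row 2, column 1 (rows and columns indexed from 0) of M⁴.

Characteristic polynomial: r^3 + 3r^2 - 18r - 40 = (r - 4)(r + 2)(r + 5), so the eigenvalues are -5, -2, 4.
r=-2: eigenvector (-3, -2, 2).
r=-5: eigenvector (0, 0, 1).
r=4: eigenvector (2, 1, 0).
P = [[-3, 0, 2], [-2, 0, 1], [2, 1, 0]], D = diag(-2, -5, 4), P⁻¹ = [[1, -2, 0], [-2, 4, 1], [2, -3, 0]].
M⁴ = P·diag(16, 625, 256)·P⁻¹ = [[976, -1440, 0], [480, -704, 0], [-1218, 2436, 625]].
The requested entry is 2436.

2436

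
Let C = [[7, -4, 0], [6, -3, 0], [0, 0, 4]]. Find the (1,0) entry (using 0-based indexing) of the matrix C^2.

Characteristic polynomial: r^3 - 8r^2 + 19r - 12 = (r - 4)(r - 3)(r - 1), so the eigenvalues are 1, 3, 4.
r=3: eigenvector (1, 1, 0).
r=1: eigenvector (2, 3, 0).
r=4: eigenvector (0, 0, 1).
P = [[1, 2, 0], [1, 3, 0], [0, 0, 1]], D = diag(3, 1, 4), P⁻¹ = [[3, -2, 0], [-1, 1, 0], [0, 0, 1]].
C² = P·diag(9, 1, 16)·P⁻¹ = [[25, -16, 0], [24, -15, 0], [0, 0, 16]].
The requested entry is 24.

24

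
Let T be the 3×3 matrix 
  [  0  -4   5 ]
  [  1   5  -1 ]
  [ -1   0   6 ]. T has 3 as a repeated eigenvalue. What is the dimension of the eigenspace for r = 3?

T − 3I = [[-3, -4, 5], [1, 2, -1], [-1, 0, 3]].
This matrix has rank 2, so its null space has dimension 3 − 2 = 1.

1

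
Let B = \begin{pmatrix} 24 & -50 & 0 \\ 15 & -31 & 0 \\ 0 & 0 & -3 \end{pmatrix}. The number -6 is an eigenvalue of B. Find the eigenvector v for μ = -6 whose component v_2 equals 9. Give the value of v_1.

B + 6I = [[30, -50, 0], [15, -25, 0], [0, 0, 3]].
Solving (B + 6I)v = 0 gives the eigenspace spanned by (15, 9, 0).
With v_2 = 9, v = (15, 9, 0), so v_1 = 15.

15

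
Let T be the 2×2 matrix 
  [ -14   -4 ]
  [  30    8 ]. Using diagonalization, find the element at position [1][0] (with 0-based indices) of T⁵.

Characteristic polynomial: r^2 + 6r + 8 = (r + 2)(r + 4), so the eigenvalues are -4, -2.
r=-2: eigenvector (1, -3).
r=-4: eigenvector (2, -5).
P = [[1, 2], [-3, -5]], D = diag(-2, -4), P⁻¹ = [[-5, -2], [3, 1]].
T⁵ = P·diag(-32, -1024)·P⁻¹ = [[-5984, -1984], [14880, 4928]].
The requested entry is 14880.

14880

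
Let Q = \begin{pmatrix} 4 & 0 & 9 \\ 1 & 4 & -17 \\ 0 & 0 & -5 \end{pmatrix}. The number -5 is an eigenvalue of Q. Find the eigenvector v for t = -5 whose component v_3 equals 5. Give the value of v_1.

Q + 5I = [[9, 0, 9], [1, 9, -17], [0, 0, 0]].
Solving (Q + 5I)v = 0 gives the eigenspace spanned by (-5, 10, 5).
With v_3 = 5, v = (-5, 10, 5), so v_1 = -5.

-5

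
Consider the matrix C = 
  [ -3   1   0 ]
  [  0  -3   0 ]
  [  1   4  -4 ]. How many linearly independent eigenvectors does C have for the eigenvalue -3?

C + 3I = [[0, 1, 0], [0, 0, 0], [1, 4, -1]].
This matrix has rank 2, so its null space has dimension 3 − 2 = 1.

1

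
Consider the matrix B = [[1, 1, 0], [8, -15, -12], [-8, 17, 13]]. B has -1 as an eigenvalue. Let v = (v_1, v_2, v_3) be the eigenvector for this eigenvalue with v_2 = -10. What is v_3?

B + 1I = [[2, 1, 0], [8, -14, -12], [-8, 17, 14]].
Solving (B + 1I)v = 0 gives the eigenspace spanned by (5, -10, 15).
With v_2 = -10, v = (5, -10, 15), so v_3 = 15.

15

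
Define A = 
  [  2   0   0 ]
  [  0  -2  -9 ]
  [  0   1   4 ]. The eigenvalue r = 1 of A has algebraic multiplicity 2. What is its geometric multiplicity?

1

A − 1I = [[1, 0, 0], [0, -3, -9], [0, 1, 3]].
This matrix has rank 2, so its null space has dimension 3 − 2 = 1.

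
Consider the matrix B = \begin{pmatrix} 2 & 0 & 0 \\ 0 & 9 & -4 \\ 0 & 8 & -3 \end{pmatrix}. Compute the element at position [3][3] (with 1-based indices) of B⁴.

Characteristic polynomial: r^3 - 8r^2 + 17r - 10 = (r - 5)(r - 2)(r - 1), so the eigenvalues are 1, 2, 5.
r=1: eigenvector (0, -1, -2).
r=2: eigenvector (1, 0, 0).
r=5: eigenvector (0, 1, 1).
P = [[0, 1, 0], [-1, 0, 1], [-2, 0, 1]], D = diag(1, 2, 5), P⁻¹ = [[0, 1, -1], [1, 0, 0], [0, 2, -1]].
B⁴ = P·diag(1, 16, 625)·P⁻¹ = [[16, 0, 0], [0, 1249, -624], [0, 1248, -623]].
The requested entry is -623.

-623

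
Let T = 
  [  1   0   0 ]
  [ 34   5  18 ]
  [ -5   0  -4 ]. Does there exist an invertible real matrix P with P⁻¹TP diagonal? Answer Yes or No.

Characteristic polynomial: p(λ) = λ^3 - 2λ^2 - 19λ + 20 = (λ - 5)(λ - 1)(λ + 4).
All 3 eigenvalues are distinct, so T is diagonalizable.

Yes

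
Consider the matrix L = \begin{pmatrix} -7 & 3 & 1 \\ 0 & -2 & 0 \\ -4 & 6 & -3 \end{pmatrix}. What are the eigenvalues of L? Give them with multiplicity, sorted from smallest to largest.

Characteristic polynomial: p(λ) = λ^3 + 12λ^2 + 45λ + 50 = (λ + 2)(λ + 5)^2.
Roots (with multiplicity): -5, -5, -2.

-5, -5, -2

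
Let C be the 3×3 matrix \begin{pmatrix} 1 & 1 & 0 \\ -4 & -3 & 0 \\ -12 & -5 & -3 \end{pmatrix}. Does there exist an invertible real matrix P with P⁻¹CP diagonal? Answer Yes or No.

No

Characteristic polynomial: p(λ) = λ^3 + 5λ^2 + 7λ + 3 = (λ + 1)^2(λ + 3).
λ = -1 has algebraic multiplicity 2; rank(C + 1I) = 2, so geometric multiplicity = 1.
Geometric multiplicity < algebraic multiplicity, so C is not diagonalizable.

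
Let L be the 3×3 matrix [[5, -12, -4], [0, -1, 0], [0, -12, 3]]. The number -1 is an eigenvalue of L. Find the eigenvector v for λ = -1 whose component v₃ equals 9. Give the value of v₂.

3

L + 1I = [[6, -12, -4], [0, 0, 0], [0, -12, 4]].
Solving (L + 1I)v = 0 gives the eigenspace spanned by (12, 3, 9).
With v₃ = 9, v = (12, 3, 9), so v₂ = 3.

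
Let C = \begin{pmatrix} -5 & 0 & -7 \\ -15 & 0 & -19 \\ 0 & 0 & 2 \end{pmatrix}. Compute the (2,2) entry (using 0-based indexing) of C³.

Characteristic polynomial: r^3 + 3r^2 - 10r = r(r - 2)(r + 5), so the eigenvalues are -5, 0, 2.
r=-5: eigenvector (1, 3, 0).
r=0: eigenvector (0, 1, 0).
r=2: eigenvector (-1, -2, 1).
P = [[1, 0, -1], [3, 1, -2], [0, 0, 1]], D = diag(-5, 0, 2), P⁻¹ = [[1, 0, 1], [-3, 1, -1], [0, 0, 1]].
C³ = P·diag(-125, 0, 8)·P⁻¹ = [[-125, 0, -133], [-375, 0, -391], [0, 0, 8]].
The requested entry is 8.

8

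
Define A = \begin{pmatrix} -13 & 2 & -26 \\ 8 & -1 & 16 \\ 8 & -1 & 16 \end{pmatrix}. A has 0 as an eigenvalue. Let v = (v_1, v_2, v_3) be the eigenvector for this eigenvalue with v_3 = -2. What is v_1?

A = [[-13, 2, -26], [8, -1, 16], [8, -1, 16]].
Solving (A)v = 0 gives the eigenspace spanned by (4, 0, -2).
With v_3 = -2, v = (4, 0, -2), so v_1 = 4.

4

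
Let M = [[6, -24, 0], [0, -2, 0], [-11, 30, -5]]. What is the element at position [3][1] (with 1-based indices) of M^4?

Characteristic polynomial: λ^3 + λ^2 - 32λ - 60 = (λ - 6)(λ + 2)(λ + 5), so the eigenvalues are -5, -2, 6.
λ=6: eigenvector (1, 0, -1).
λ=-2: eigenvector (3, 1, -1).
λ=-5: eigenvector (0, 0, 1).
P = [[1, 3, 0], [0, 1, 0], [-1, -1, 1]], D = diag(6, -2, -5), P⁻¹ = [[1, -3, 0], [0, 1, 0], [1, -2, 1]].
M⁴ = P·diag(1296, 16, 625)·P⁻¹ = [[1296, -3840, 0], [0, 16, 0], [-671, 2622, 625]].
The requested entry is -671.

-671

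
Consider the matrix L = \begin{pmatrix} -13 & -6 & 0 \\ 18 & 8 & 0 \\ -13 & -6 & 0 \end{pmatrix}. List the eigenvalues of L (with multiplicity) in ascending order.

Characteristic polynomial: p(r) = r^3 + 5r^2 + 4r = r(r + 1)(r + 4).
Roots (with multiplicity): -4, -1, 0.

-4, -1, 0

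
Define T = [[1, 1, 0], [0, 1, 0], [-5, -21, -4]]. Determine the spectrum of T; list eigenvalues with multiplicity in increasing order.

-4, 1, 1

Characteristic polynomial: p(s) = s^3 + 2s^2 - 7s + 4 = (s - 1)^2(s + 4).
Roots (with multiplicity): -4, 1, 1.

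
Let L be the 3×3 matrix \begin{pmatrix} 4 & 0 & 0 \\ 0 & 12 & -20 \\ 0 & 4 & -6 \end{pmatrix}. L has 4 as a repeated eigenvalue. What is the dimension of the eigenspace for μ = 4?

L − 4I = [[0, 0, 0], [0, 8, -20], [0, 4, -10]].
This matrix has rank 1, so its null space has dimension 3 − 1 = 2.

2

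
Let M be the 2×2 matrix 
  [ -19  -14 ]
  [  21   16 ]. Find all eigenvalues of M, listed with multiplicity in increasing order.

-5, 2

Characteristic polynomial: p(s) = s^2 + 3s - 10 = (s - 2)(s + 5).
Roots (with multiplicity): -5, 2.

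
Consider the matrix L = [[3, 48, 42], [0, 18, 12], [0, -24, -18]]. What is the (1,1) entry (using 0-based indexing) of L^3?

648

Characteristic polynomial: μ^3 - 3μ^2 - 36μ + 108 = (μ - 6)(μ - 3)(μ + 6), so the eigenvalues are -6, 3, 6.
μ=3: eigenvector (1, 0, 0).
μ=-6: eigenvector (-4, -1, 2).
μ=6: eigenvector (-2, -1, 1).
P = [[1, -4, -2], [0, -1, -1], [0, 2, 1]], D = diag(3, -6, 6), P⁻¹ = [[1, 0, 2], [0, 1, 1], [0, -2, -1]].
L³ = P·diag(27, -216, 216)·P⁻¹ = [[27, 1728, 1350], [0, 648, 432], [0, -864, -648]].
The requested entry is 648.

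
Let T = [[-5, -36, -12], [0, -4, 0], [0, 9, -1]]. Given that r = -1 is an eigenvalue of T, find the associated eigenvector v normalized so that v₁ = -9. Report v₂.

0

T + 1I = [[-4, -36, -12], [0, -3, 0], [0, 9, 0]].
Solving (T + 1I)v = 0 gives the eigenspace spanned by (-9, 0, 3).
With v₁ = -9, v = (-9, 0, 3), so v₂ = 0.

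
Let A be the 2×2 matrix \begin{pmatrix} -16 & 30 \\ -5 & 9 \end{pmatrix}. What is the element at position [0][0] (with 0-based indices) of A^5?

Characteristic polynomial: λ^2 + 7λ + 6 = (λ + 1)(λ + 6), so the eigenvalues are -6, -1.
λ=-6: eigenvector (3, 1).
λ=-1: eigenvector (2, 1).
P = [[3, 2], [1, 1]], D = diag(-6, -1), P⁻¹ = [[1, -2], [-1, 3]].
A⁵ = P·diag(-7776, -1)·P⁻¹ = [[-23326, 46650], [-7775, 15549]].
The requested entry is -23326.

-23326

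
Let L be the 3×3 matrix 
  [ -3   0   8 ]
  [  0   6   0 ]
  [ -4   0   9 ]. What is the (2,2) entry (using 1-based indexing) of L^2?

Characteristic polynomial: λ^3 - 12λ^2 + 41λ - 30 = (λ - 6)(λ - 5)(λ - 1), so the eigenvalues are 1, 5, 6.
λ=1: eigenvector (2, 0, 1).
λ=6: eigenvector (0, 1, 0).
λ=5: eigenvector (1, 0, 1).
P = [[2, 0, 1], [0, 1, 0], [1, 0, 1]], D = diag(1, 6, 5), P⁻¹ = [[1, 0, -1], [0, 1, 0], [-1, 0, 2]].
L² = P·diag(1, 36, 25)·P⁻¹ = [[-23, 0, 48], [0, 36, 0], [-24, 0, 49]].
The requested entry is 36.

36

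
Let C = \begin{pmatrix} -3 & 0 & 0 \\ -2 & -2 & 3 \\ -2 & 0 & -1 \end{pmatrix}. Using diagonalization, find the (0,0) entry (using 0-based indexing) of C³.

-27

Characteristic polynomial: s^3 + 6s^2 + 11s + 6 = (s + 1)(s + 2)(s + 3), so the eigenvalues are -3, -2, -1.
s=-3: eigenvector (1, -1, 1).
s=-2: eigenvector (0, 1, 0).
s=-1: eigenvector (0, 3, 1).
P = [[1, 0, 0], [-1, 1, 3], [1, 0, 1]], D = diag(-3, -2, -1), P⁻¹ = [[1, 0, 0], [4, 1, -3], [-1, 0, 1]].
C³ = P·diag(-27, -8, -1)·P⁻¹ = [[-27, 0, 0], [-2, -8, 21], [-26, 0, -1]].
The requested entry is -27.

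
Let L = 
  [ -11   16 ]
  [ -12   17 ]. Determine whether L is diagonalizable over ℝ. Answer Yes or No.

Characteristic polynomial: p(s) = s^2 - 6s + 5 = (s - 5)(s - 1).
All 2 eigenvalues are distinct, so L is diagonalizable.

Yes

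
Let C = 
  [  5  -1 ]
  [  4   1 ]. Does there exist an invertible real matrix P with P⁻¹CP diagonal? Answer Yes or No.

No

Characteristic polynomial: p(t) = t^2 - 6t + 9 = (t - 3)^2.
t = 3 has algebraic multiplicity 2; rank(C − 3I) = 1, so geometric multiplicity = 1.
Geometric multiplicity < algebraic multiplicity, so C is not diagonalizable.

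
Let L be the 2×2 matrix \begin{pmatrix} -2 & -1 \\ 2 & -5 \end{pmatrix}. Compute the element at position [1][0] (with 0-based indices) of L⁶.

Characteristic polynomial: μ^2 + 7μ + 12 = (μ + 3)(μ + 4), so the eigenvalues are -4, -3.
μ=-4: eigenvector (1, 2).
μ=-3: eigenvector (1, 1).
P = [[1, 1], [2, 1]], D = diag(-4, -3), P⁻¹ = [[-1, 1], [2, -1]].
L⁶ = P·diag(4096, 729)·P⁻¹ = [[-2638, 3367], [-6734, 7463]].
The requested entry is -6734.

-6734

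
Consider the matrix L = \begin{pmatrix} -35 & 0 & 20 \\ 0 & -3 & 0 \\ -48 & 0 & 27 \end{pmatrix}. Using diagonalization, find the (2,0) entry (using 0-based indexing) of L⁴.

Characteristic polynomial: μ^3 + 11μ^2 + 39μ + 45 = (μ + 3)^2(μ + 5), so the eigenvalues are -5, -3, -3.
μ=-3: eigenvector (-5, 0, -8).
μ=-3: eigenvector (0, 1, 0).
μ=-5: eigenvector (2, 0, 3).
P = [[-5, 0, 2], [0, 1, 0], [-8, 0, 3]], D = diag(-3, -3, -5), P⁻¹ = [[3, 0, -2], [0, 1, 0], [8, 0, -5]].
L⁴ = P·diag(81, 81, 625)·P⁻¹ = [[8785, 0, -5440], [0, 81, 0], [13056, 0, -8079]].
The requested entry is 13056.

13056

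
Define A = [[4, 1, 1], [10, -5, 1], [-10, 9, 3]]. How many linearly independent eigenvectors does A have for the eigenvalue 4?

1

A − 4I = [[0, 1, 1], [10, -9, 1], [-10, 9, -1]].
This matrix has rank 2, so its null space has dimension 3 − 2 = 1.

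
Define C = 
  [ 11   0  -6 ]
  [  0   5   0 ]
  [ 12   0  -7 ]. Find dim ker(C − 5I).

C − 5I = [[6, 0, -6], [0, 0, 0], [12, 0, -12]].
This matrix has rank 1, so its null space has dimension 3 − 1 = 2.

2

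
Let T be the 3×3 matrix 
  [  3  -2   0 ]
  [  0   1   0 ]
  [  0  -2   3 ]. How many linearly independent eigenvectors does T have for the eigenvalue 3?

T − 3I = [[0, -2, 0], [0, -2, 0], [0, -2, 0]].
This matrix has rank 1, so its null space has dimension 3 − 1 = 2.

2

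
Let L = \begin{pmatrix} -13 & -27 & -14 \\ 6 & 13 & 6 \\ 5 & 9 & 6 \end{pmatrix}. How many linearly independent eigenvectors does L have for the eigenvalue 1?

1

L − 1I = [[-14, -27, -14], [6, 12, 6], [5, 9, 5]].
This matrix has rank 2, so its null space has dimension 3 − 2 = 1.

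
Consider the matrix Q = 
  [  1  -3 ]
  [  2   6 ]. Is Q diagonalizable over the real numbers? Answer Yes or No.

Yes

Characteristic polynomial: p(t) = t^2 - 7t + 12 = (t - 4)(t - 3).
All 2 eigenvalues are distinct, so Q is diagonalizable.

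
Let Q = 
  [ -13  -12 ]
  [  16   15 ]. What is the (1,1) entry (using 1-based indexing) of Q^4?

-239

Characteristic polynomial: t^2 - 2t - 3 = (t - 3)(t + 1), so the eigenvalues are -1, 3.
t=-1: eigenvector (1, -1).
t=3: eigenvector (-3, 4).
P = [[1, -3], [-1, 4]], D = diag(-1, 3), P⁻¹ = [[4, 3], [1, 1]].
Q⁴ = P·diag(1, 81)·P⁻¹ = [[-239, -240], [320, 321]].
The requested entry is -239.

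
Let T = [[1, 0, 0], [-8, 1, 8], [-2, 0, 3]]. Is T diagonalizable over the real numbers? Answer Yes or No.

Yes

Characteristic polynomial: p(r) = r^3 - 5r^2 + 7r - 3 = (r - 3)(r - 1)^2.
r = 1 has algebraic multiplicity 2; rank(T − 1I) = 1, so geometric multiplicity = 2.
Every eigenvalue has geometric = algebraic multiplicity, so T is diagonalizable.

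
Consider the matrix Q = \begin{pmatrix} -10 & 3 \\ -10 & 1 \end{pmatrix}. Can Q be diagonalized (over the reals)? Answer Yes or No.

Characteristic polynomial: p(r) = r^2 + 9r + 20 = (r + 4)(r + 5).
All 2 eigenvalues are distinct, so Q is diagonalizable.

Yes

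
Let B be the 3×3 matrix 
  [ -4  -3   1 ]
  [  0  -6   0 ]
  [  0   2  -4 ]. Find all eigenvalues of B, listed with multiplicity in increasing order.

-6, -4, -4

Characteristic polynomial: p(t) = t^3 + 14t^2 + 64t + 96 = (t + 4)^2(t + 6).
Roots (with multiplicity): -6, -4, -4.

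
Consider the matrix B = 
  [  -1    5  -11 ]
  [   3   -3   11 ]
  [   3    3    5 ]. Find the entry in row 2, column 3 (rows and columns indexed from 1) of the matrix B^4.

-671

Characteristic polynomial: r^3 - r^2 - 32r + 60 = (r - 5)(r - 2)(r + 6), so the eigenvalues are -6, 2, 5.
r=5: eigenvector (-1, 1, 1).
r=-6: eigenvector (-1, 1, 0).
r=2: eigenvector (-2, 1, 1).
P = [[-1, -1, -2], [1, 1, 1], [1, 0, 1]], D = diag(5, -6, 2), P⁻¹ = [[1, 1, 1], [0, 1, -1], [-1, -1, 0]].
B⁴ = P·diag(625, 1296, 16)·P⁻¹ = [[-593, -1889, 671], [609, 1905, -671], [609, 609, 625]].
The requested entry is -671.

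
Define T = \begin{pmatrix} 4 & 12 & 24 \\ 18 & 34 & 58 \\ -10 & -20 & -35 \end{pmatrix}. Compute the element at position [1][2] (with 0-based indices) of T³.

1702

Characteristic polynomial: r^3 - 3r^2 - 10r = r(r - 5)(r + 2), so the eigenvalues are -2, 0, 5.
r=0: eigenvector (3, -5, 2).
r=-2: eigenvector (-2, 1, 0).
r=5: eigenvector (0, -2, 1).
P = [[3, -2, 0], [-5, 1, -2], [2, 0, 1]], D = diag(0, -2, 5), P⁻¹ = [[1, 2, 4], [1, 3, 6], [-2, -4, -7]].
T³ = P·diag(0, -8, 125)·P⁻¹ = [[16, 48, 96], [492, 976, 1702], [-250, -500, -875]].
The requested entry is 1702.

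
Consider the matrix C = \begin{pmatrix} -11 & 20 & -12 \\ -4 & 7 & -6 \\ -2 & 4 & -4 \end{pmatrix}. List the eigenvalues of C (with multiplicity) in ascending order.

-4, -3, -1

Characteristic polynomial: p(μ) = μ^3 + 8μ^2 + 19μ + 12 = (μ + 1)(μ + 3)(μ + 4).
Roots (with multiplicity): -4, -3, -1.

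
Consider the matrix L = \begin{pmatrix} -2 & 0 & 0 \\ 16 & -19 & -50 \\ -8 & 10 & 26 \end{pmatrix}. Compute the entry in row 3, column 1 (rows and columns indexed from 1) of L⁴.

-1280

Characteristic polynomial: t^3 - 5t^2 - 8t + 12 = (t - 6)(t - 1)(t + 2), so the eigenvalues are -2, 1, 6.
t=1: eigenvector (0, 5, -2).
t=-2: eigenvector (1, -2, 1).
t=6: eigenvector (0, -2, 1).
P = [[0, 1, 0], [5, -2, -2], [-2, 1, 1]], D = diag(1, -2, 6), P⁻¹ = [[0, 1, 2], [1, 0, 0], [-1, 2, 5]].
L⁴ = P·diag(1, 16, 1296)·P⁻¹ = [[16, 0, 0], [2560, -5179, -12950], [-1280, 2590, 6476]].
The requested entry is -1280.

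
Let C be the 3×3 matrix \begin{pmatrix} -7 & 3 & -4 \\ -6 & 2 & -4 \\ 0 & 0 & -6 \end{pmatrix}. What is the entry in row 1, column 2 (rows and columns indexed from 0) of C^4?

Characteristic polynomial: λ^3 + 11λ^2 + 34λ + 24 = (λ + 1)(λ + 4)(λ + 6), so the eigenvalues are -6, -4, -1.
λ=-1: eigenvector (-1, -2, 0).
λ=-4: eigenvector (1, 1, 0).
λ=-6: eigenvector (2, 2, 1).
P = [[-1, 1, 2], [-2, 1, 2], [0, 0, 1]], D = diag(-1, -4, -6), P⁻¹ = [[1, -1, 0], [2, -1, -2], [0, 0, 1]].
C⁴ = P·diag(1, 256, 1296)·P⁻¹ = [[511, -255, 2080], [510, -254, 2080], [0, 0, 1296]].
The requested entry is 2080.

2080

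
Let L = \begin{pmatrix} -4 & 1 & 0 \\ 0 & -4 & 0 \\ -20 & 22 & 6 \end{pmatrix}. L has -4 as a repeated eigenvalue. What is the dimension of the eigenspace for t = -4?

1

L + 4I = [[0, 1, 0], [0, 0, 0], [-20, 22, 10]].
This matrix has rank 2, so its null space has dimension 3 − 2 = 1.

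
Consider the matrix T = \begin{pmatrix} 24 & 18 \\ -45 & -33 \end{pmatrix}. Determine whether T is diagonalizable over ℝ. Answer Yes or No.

Characteristic polynomial: p(μ) = μ^2 + 9μ + 18 = (μ + 3)(μ + 6).
All 2 eigenvalues are distinct, so T is diagonalizable.

Yes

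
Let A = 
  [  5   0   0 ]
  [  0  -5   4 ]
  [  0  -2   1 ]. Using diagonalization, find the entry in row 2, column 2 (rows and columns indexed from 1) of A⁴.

Characteristic polynomial: t^3 - t^2 - 17t - 15 = (t - 5)(t + 1)(t + 3), so the eigenvalues are -3, -1, 5.
t=5: eigenvector (1, 0, 0).
t=-1: eigenvector (0, 1, 1).
t=-3: eigenvector (0, -2, -1).
P = [[1, 0, 0], [0, 1, -2], [0, 1, -1]], D = diag(5, -1, -3), P⁻¹ = [[1, 0, 0], [0, -1, 2], [0, -1, 1]].
A⁴ = P·diag(625, 1, 81)·P⁻¹ = [[625, 0, 0], [0, 161, -160], [0, 80, -79]].
The requested entry is 161.

161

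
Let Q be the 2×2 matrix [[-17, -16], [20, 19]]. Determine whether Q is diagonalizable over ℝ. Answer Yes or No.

Yes

Characteristic polynomial: p(t) = t^2 - 2t - 3 = (t - 3)(t + 1).
All 2 eigenvalues are distinct, so Q is diagonalizable.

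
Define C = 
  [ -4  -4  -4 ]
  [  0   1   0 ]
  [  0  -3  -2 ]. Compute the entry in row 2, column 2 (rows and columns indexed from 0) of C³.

Characteristic polynomial: s^3 + 5s^2 + 2s - 8 = (s - 1)(s + 2)(s + 4), so the eigenvalues are -4, -2, 1.
s=-4: eigenvector (1, 0, 0).
s=-2: eigenvector (-2, 0, 1).
s=1: eigenvector (0, -1, 1).
P = [[1, -2, 0], [0, 0, -1], [0, 1, 1]], D = diag(-4, -2, 1), P⁻¹ = [[1, 2, 2], [0, 1, 1], [0, -1, 0]].
C³ = P·diag(-64, -8, 1)·P⁻¹ = [[-64, -112, -112], [0, 1, 0], [0, -9, -8]].
The requested entry is -8.

-8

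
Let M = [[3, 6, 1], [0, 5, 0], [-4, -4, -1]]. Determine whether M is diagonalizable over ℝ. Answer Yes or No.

No

Characteristic polynomial: p(r) = r^3 - 7r^2 + 11r - 5 = (r - 5)(r - 1)^2.
r = 1 has algebraic multiplicity 2; rank(M − 1I) = 2, so geometric multiplicity = 1.
Geometric multiplicity < algebraic multiplicity, so M is not diagonalizable.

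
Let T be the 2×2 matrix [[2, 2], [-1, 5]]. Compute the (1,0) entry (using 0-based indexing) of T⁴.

Characteristic polynomial: μ^2 - 7μ + 12 = (μ - 4)(μ - 3), so the eigenvalues are 3, 4.
μ=3: eigenvector (2, 1).
μ=4: eigenvector (1, 1).
P = [[2, 1], [1, 1]], D = diag(3, 4), P⁻¹ = [[1, -1], [-1, 2]].
T⁴ = P·diag(81, 256)·P⁻¹ = [[-94, 350], [-175, 431]].
The requested entry is -175.

-175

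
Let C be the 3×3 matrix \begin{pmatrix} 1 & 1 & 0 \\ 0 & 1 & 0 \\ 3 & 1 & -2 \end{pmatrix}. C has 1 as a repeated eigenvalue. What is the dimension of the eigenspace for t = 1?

C − 1I = [[0, 1, 0], [0, 0, 0], [3, 1, -3]].
This matrix has rank 2, so its null space has dimension 3 − 2 = 1.

1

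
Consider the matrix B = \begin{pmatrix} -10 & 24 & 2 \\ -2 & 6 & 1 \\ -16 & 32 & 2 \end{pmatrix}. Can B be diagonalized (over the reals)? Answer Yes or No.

Characteristic polynomial: p(r) = r^3 + 2r^2 - 20r + 24 = (r - 2)^2(r + 6).
r = 2 has algebraic multiplicity 2; rank(B − 2I) = 2, so geometric multiplicity = 1.
Geometric multiplicity < algebraic multiplicity, so B is not diagonalizable.

No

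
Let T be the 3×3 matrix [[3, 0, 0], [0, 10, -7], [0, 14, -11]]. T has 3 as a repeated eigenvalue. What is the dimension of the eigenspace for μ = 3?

T − 3I = [[0, 0, 0], [0, 7, -7], [0, 14, -14]].
This matrix has rank 1, so its null space has dimension 3 − 1 = 2.

2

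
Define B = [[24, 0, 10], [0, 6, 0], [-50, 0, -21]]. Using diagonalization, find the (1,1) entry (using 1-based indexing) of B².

Characteristic polynomial: s^3 - 9s^2 + 14s + 24 = (s - 6)(s - 4)(s + 1), so the eigenvalues are -1, 4, 6.
s=6: eigenvector (0, 1, 0).
s=4: eigenvector (1, 0, -2).
s=-1: eigenvector (-2, 0, 5).
P = [[0, 1, -2], [1, 0, 0], [0, -2, 5]], D = diag(6, 4, -1), P⁻¹ = [[0, 1, 0], [5, 0, 2], [2, 0, 1]].
B² = P·diag(36, 16, 1)·P⁻¹ = [[76, 0, 30], [0, 36, 0], [-150, 0, -59]].
The requested entry is 76.

76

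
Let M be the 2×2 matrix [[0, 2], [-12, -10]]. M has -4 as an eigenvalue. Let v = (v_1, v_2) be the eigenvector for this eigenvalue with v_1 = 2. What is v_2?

-4

M + 4I = [[4, 2], [-12, -6]].
Solving (M + 4I)v = 0 gives the eigenspace spanned by (2, -4).
With v_1 = 2, v = (2, -4), so v_2 = -4.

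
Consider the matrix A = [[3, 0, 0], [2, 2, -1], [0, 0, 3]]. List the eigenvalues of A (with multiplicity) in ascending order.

2, 3, 3

Characteristic polynomial: p(λ) = λ^3 - 8λ^2 + 21λ - 18 = (λ - 3)^2(λ - 2).
Roots (with multiplicity): 2, 3, 3.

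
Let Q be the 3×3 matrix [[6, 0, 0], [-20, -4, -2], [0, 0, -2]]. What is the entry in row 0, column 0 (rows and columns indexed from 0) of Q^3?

Characteristic polynomial: μ^3 - 28μ - 48 = (μ - 6)(μ + 2)(μ + 4), so the eigenvalues are -4, -2, 6.
μ=-4: eigenvector (0, 1, 0).
μ=6: eigenvector (1, -2, 0).
μ=-2: eigenvector (0, -1, 1).
P = [[0, 1, 0], [1, -2, -1], [0, 0, 1]], D = diag(-4, 6, -2), P⁻¹ = [[2, 1, 1], [1, 0, 0], [0, 0, 1]].
Q³ = P·diag(-64, 216, -8)·P⁻¹ = [[216, 0, 0], [-560, -64, -56], [0, 0, -8]].
The requested entry is 216.

216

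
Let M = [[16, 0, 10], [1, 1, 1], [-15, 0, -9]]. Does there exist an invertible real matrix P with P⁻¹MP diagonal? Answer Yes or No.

Characteristic polynomial: p(s) = s^3 - 8s^2 + 13s - 6 = (s - 6)(s - 1)^2.
s = 1 has algebraic multiplicity 2; rank(M − 1I) = 2, so geometric multiplicity = 1.
Geometric multiplicity < algebraic multiplicity, so M is not diagonalizable.

No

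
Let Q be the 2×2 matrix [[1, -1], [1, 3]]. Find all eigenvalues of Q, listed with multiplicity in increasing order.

2, 2

Characteristic polynomial: p(t) = t^2 - 4t + 4 = (t - 2)^2.
Roots (with multiplicity): 2, 2.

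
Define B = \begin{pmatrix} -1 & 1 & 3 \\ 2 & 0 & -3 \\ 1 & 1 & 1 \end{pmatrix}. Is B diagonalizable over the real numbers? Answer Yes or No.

No

Characteristic polynomial: p(μ) = μ^3 - 3μ + 2 = (μ - 1)^2(μ + 2).
μ = 1 has algebraic multiplicity 2; rank(B − 1I) = 2, so geometric multiplicity = 1.
Geometric multiplicity < algebraic multiplicity, so B is not diagonalizable.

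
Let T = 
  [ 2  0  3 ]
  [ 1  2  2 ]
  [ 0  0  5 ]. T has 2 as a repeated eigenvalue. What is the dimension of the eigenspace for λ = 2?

T − 2I = [[0, 0, 3], [1, 0, 2], [0, 0, 3]].
This matrix has rank 2, so its null space has dimension 3 − 2 = 1.

1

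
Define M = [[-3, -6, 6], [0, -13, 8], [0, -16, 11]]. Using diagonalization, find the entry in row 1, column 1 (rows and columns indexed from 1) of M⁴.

Characteristic polynomial: λ^3 + 5λ^2 - 9λ - 45 = (λ - 3)(λ + 3)(λ + 5), so the eigenvalues are -5, -3, 3.
λ=-3: eigenvector (1, 0, 0).
λ=3: eigenvector (1, 1, 2).
λ=-5: eigenvector (0, -1, -1).
P = [[1, 1, 0], [0, 1, -1], [0, 2, -1]], D = diag(-3, 3, -5), P⁻¹ = [[1, 1, -1], [0, -1, 1], [0, -2, 1]].
M⁴ = P·diag(81, 81, 625)·P⁻¹ = [[81, 0, 0], [0, 1169, -544], [0, 1088, -463]].
The requested entry is 81.

81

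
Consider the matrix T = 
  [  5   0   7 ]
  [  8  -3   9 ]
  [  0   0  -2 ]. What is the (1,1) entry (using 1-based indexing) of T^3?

Characteristic polynomial: s^3 - 19s - 30 = (s - 5)(s + 2)(s + 3), so the eigenvalues are -3, -2, 5.
s=5: eigenvector (1, 1, 0).
s=-3: eigenvector (0, 1, 0).
s=-2: eigenvector (-1, 1, 1).
P = [[1, 0, -1], [1, 1, 1], [0, 0, 1]], D = diag(5, -3, -2), P⁻¹ = [[1, 0, 1], [-1, 1, -2], [0, 0, 1]].
T³ = P·diag(125, -27, -8)·P⁻¹ = [[125, 0, 133], [152, -27, 171], [0, 0, -8]].
The requested entry is 125.

125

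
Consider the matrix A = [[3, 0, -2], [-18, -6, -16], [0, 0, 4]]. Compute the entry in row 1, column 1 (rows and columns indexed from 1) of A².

Characteristic polynomial: r^3 - r^2 - 30r + 72 = (r - 4)(r - 3)(r + 6), so the eigenvalues are -6, 3, 4.
r=3: eigenvector (1, -2, 0).
r=-6: eigenvector (0, 1, 0).
r=4: eigenvector (-2, 2, 1).
P = [[1, 0, -2], [-2, 1, 2], [0, 0, 1]], D = diag(3, -6, 4), P⁻¹ = [[1, 0, 2], [2, 1, 2], [0, 0, 1]].
A² = P·diag(9, 36, 16)·P⁻¹ = [[9, 0, -14], [54, 36, 68], [0, 0, 16]].
The requested entry is 9.

9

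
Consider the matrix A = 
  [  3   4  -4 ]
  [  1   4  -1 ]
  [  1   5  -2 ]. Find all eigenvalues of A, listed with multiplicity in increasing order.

-1, 3, 3

Characteristic polynomial: p(r) = r^3 - 5r^2 + 3r + 9 = (r - 3)^2(r + 1).
Roots (with multiplicity): -1, 3, 3.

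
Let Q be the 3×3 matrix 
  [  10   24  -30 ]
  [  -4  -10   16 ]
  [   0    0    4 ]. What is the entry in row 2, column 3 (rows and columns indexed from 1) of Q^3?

160

Characteristic polynomial: r^3 - 4r^2 - 4r + 16 = (r - 4)(r - 2)(r + 2), so the eigenvalues are -2, 2, 4.
r=2: eigenvector (3, -1, 0).
r=-2: eigenvector (-2, 1, 0).
r=4: eigenvector (-3, 2, 1).
P = [[3, -2, -3], [-1, 1, 2], [0, 0, 1]], D = diag(2, -2, 4), P⁻¹ = [[1, 2, -1], [1, 3, -3], [0, 0, 1]].
Q³ = P·diag(8, -8, 64)·P⁻¹ = [[40, 96, -264], [-16, -40, 160], [0, 0, 64]].
The requested entry is 160.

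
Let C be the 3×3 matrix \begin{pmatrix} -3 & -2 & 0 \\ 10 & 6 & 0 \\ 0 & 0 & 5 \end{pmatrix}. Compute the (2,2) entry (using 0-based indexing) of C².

Characteristic polynomial: t^3 - 8t^2 + 17t - 10 = (t - 5)(t - 2)(t - 1), so the eigenvalues are 1, 2, 5.
t=1: eigenvector (1, -2, 0).
t=2: eigenvector (-2, 5, 0).
t=5: eigenvector (0, 0, 1).
P = [[1, -2, 0], [-2, 5, 0], [0, 0, 1]], D = diag(1, 2, 5), P⁻¹ = [[5, 2, 0], [2, 1, 0], [0, 0, 1]].
C² = P·diag(1, 4, 25)·P⁻¹ = [[-11, -6, 0], [30, 16, 0], [0, 0, 25]].
The requested entry is 25.

25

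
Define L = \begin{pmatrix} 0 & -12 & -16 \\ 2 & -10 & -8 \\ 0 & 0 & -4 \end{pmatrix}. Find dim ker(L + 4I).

2

L + 4I = [[4, -12, -16], [2, -6, -8], [0, 0, 0]].
This matrix has rank 1, so its null space has dimension 3 − 1 = 2.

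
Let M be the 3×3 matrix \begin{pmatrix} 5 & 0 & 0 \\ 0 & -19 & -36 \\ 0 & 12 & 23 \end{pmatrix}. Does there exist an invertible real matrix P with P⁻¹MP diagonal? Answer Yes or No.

Yes

Characteristic polynomial: p(s) = s^3 - 9s^2 + 15s + 25 = (s - 5)^2(s + 1).
s = 5 has algebraic multiplicity 2; rank(M − 5I) = 1, so geometric multiplicity = 2.
Every eigenvalue has geometric = algebraic multiplicity, so M is diagonalizable.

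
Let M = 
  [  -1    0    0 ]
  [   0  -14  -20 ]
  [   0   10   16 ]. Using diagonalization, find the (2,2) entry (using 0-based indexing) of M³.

Characteristic polynomial: λ^3 - λ^2 - 26λ - 24 = (λ - 6)(λ + 1)(λ + 4), so the eigenvalues are -4, -1, 6.
λ=-1: eigenvector (1, 0, 0).
λ=6: eigenvector (0, 1, -1).
λ=-4: eigenvector (0, 2, -1).
P = [[1, 0, 0], [0, 1, 2], [0, -1, -1]], D = diag(-1, 6, -4), P⁻¹ = [[1, 0, 0], [0, -1, -2], [0, 1, 1]].
M³ = P·diag(-1, 216, -64)·P⁻¹ = [[-1, 0, 0], [0, -344, -560], [0, 280, 496]].
The requested entry is 496.

496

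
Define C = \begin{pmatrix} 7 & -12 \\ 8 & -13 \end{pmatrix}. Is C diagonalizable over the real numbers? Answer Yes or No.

Characteristic polynomial: p(μ) = μ^2 + 6μ + 5 = (μ + 1)(μ + 5).
All 2 eigenvalues are distinct, so C is diagonalizable.

Yes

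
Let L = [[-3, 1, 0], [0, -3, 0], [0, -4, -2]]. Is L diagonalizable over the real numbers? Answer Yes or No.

Characteristic polynomial: p(s) = s^3 + 8s^2 + 21s + 18 = (s + 2)(s + 3)^2.
s = -3 has algebraic multiplicity 2; rank(L + 3I) = 2, so geometric multiplicity = 1.
Geometric multiplicity < algebraic multiplicity, so L is not diagonalizable.

No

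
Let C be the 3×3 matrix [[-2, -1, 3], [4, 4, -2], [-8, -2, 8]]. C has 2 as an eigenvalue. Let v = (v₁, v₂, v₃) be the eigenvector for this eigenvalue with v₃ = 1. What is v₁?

C − 2I = [[-4, -1, 3], [4, 2, -2], [-8, -2, 6]].
Solving (C − 2I)v = 0 gives the eigenspace spanned by (1, -1, 1).
With v₃ = 1, v = (1, -1, 1), so v₁ = 1.

1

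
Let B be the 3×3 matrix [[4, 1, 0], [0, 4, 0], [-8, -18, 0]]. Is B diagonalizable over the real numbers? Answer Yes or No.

No

Characteristic polynomial: p(λ) = λ^3 - 8λ^2 + 16λ = λ(λ - 4)^2.
λ = 4 has algebraic multiplicity 2; rank(B − 4I) = 2, so geometric multiplicity = 1.
Geometric multiplicity < algebraic multiplicity, so B is not diagonalizable.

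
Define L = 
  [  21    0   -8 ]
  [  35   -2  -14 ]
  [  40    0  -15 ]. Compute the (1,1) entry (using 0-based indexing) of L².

4

Characteristic polynomial: λ^3 - 4λ^2 - 7λ + 10 = (λ - 5)(λ - 1)(λ + 2), so the eigenvalues are -2, 1, 5.
λ=5: eigenvector (1, 1, 2).
λ=-2: eigenvector (0, 1, 0).
λ=1: eigenvector (2, 0, 5).
P = [[1, 0, 2], [1, 1, 0], [2, 0, 5]], D = diag(5, -2, 1), P⁻¹ = [[5, 0, -2], [-5, 1, 2], [-2, 0, 1]].
L² = P·diag(25, 4, 1)·P⁻¹ = [[121, 0, -48], [105, 4, -42], [240, 0, -95]].
The requested entry is 4.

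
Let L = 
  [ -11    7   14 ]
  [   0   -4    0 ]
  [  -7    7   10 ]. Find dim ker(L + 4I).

L + 4I = [[-7, 7, 14], [0, 0, 0], [-7, 7, 14]].
This matrix has rank 1, so its null space has dimension 3 − 1 = 2.

2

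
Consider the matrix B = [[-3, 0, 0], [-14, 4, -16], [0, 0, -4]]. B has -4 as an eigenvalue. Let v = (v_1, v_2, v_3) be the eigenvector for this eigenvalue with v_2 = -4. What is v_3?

B + 4I = [[1, 0, 0], [-14, 8, -16], [0, 0, 0]].
Solving (B + 4I)v = 0 gives the eigenspace spanned by (0, -4, -2).
With v_2 = -4, v = (0, -4, -2), so v_3 = -2.

-2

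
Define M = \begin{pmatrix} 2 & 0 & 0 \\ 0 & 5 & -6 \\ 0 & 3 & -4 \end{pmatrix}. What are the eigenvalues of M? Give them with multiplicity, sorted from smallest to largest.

Characteristic polynomial: p(r) = r^3 - 3r^2 + 4 = (r - 2)^2(r + 1).
Roots (with multiplicity): -1, 2, 2.

-1, 2, 2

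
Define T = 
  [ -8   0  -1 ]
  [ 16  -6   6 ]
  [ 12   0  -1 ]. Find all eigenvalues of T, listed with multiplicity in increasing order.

-6, -5, -4

Characteristic polynomial: p(λ) = λ^3 + 15λ^2 + 74λ + 120 = (λ + 4)(λ + 5)(λ + 6).
Roots (with multiplicity): -6, -5, -4.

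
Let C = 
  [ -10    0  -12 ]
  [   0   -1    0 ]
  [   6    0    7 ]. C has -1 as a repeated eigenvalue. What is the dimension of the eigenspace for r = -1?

C + 1I = [[-9, 0, -12], [0, 0, 0], [6, 0, 8]].
This matrix has rank 1, so its null space has dimension 3 − 1 = 2.

2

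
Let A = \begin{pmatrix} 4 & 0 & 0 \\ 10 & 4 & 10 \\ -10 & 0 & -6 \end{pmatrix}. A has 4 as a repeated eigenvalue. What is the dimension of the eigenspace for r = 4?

A − 4I = [[0, 0, 0], [10, 0, 10], [-10, 0, -10]].
This matrix has rank 1, so its null space has dimension 3 − 1 = 2.

2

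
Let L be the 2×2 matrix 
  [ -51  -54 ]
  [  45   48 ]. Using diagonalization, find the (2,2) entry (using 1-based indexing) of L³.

1242

Characteristic polynomial: λ^2 + 3λ - 18 = (λ - 3)(λ + 6), so the eigenvalues are -6, 3.
λ=-6: eigenvector (6, -5).
λ=3: eigenvector (1, -1).
P = [[6, 1], [-5, -1]], D = diag(-6, 3), P⁻¹ = [[1, 1], [-5, -6]].
L³ = P·diag(-216, 27)·P⁻¹ = [[-1431, -1458], [1215, 1242]].
The requested entry is 1242.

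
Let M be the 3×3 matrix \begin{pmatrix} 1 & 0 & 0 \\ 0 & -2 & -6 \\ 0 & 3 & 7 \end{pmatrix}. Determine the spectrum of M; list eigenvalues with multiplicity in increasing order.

1, 1, 4

Characteristic polynomial: p(λ) = λ^3 - 6λ^2 + 9λ - 4 = (λ - 4)(λ - 1)^2.
Roots (with multiplicity): 1, 1, 4.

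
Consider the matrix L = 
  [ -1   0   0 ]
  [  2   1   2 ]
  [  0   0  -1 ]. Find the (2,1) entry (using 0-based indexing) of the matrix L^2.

Characteristic polynomial: t^3 + t^2 - t - 1 = (t - 1)(t + 1)^2, so the eigenvalues are -1, -1, 1.
t=-1: eigenvector (1, -2, 1).
t=1: eigenvector (0, 1, 0).
t=-1: eigenvector (0, -1, 1).
P = [[1, 0, 0], [-2, 1, -1], [1, 0, 1]], D = diag(-1, 1, -1), P⁻¹ = [[1, 0, 0], [1, 1, 1], [-1, 0, 1]].
L² = P·diag(1, 1, 1)·P⁻¹ = [[1, 0, 0], [0, 1, 0], [0, 0, 1]].
The requested entry is 0.

0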